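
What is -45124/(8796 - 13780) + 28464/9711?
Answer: 48338645/4033302 ≈ 11.985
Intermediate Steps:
-45124/(8796 - 13780) + 28464/9711 = -45124/(-4984) + 28464*(1/9711) = -45124*(-1/4984) + 9488/3237 = 11281/1246 + 9488/3237 = 48338645/4033302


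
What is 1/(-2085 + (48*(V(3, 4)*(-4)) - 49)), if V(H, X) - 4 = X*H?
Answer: -1/5206 ≈ -0.00019209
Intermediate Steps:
V(H, X) = 4 + H*X (V(H, X) = 4 + X*H = 4 + H*X)
1/(-2085 + (48*(V(3, 4)*(-4)) - 49)) = 1/(-2085 + (48*((4 + 3*4)*(-4)) - 49)) = 1/(-2085 + (48*((4 + 12)*(-4)) - 49)) = 1/(-2085 + (48*(16*(-4)) - 49)) = 1/(-2085 + (48*(-64) - 49)) = 1/(-2085 + (-3072 - 49)) = 1/(-2085 - 3121) = 1/(-5206) = -1/5206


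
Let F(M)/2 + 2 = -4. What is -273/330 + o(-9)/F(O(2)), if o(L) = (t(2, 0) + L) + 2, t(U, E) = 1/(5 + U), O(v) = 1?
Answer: -197/770 ≈ -0.25584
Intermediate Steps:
F(M) = -12 (F(M) = -4 + 2*(-4) = -4 - 8 = -12)
o(L) = 15/7 + L (o(L) = (1/(5 + 2) + L) + 2 = (1/7 + L) + 2 = (⅐ + L) + 2 = 15/7 + L)
-273/330 + o(-9)/F(O(2)) = -273/330 + (15/7 - 9)/(-12) = -273*1/330 - 48/7*(-1/12) = -91/110 + 4/7 = -197/770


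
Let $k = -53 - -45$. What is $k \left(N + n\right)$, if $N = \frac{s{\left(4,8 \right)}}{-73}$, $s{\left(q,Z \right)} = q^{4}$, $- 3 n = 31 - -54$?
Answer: $\frac{55784}{219} \approx 254.72$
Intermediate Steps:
$n = - \frac{85}{3}$ ($n = - \frac{31 - -54}{3} = - \frac{31 + 54}{3} = \left(- \frac{1}{3}\right) 85 = - \frac{85}{3} \approx -28.333$)
$N = - \frac{256}{73}$ ($N = \frac{4^{4}}{-73} = 256 \left(- \frac{1}{73}\right) = - \frac{256}{73} \approx -3.5069$)
$k = -8$ ($k = -53 + 45 = -8$)
$k \left(N + n\right) = - 8 \left(- \frac{256}{73} - \frac{85}{3}\right) = \left(-8\right) \left(- \frac{6973}{219}\right) = \frac{55784}{219}$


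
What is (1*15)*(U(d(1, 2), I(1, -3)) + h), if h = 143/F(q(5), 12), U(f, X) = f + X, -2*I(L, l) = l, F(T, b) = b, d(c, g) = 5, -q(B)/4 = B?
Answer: 1105/4 ≈ 276.25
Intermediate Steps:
q(B) = -4*B
I(L, l) = -l/2
U(f, X) = X + f
h = 143/12 ≈ 11.917
(1*15)*(U(d(1, 2), I(1, -3)) + h) = (1*15)*((-½*(-3) + 5) + 143/12) = 15*((3/2 + 5) + 143/12) = 15*(13/2 + 143/12) = 15*(221/12) = 1105/4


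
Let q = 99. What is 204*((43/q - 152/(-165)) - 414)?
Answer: -1262692/15 ≈ -84180.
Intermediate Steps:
204*((43/q - 152/(-165)) - 414) = 204*((43/99 - 152/(-165)) - 414) = 204*((43*(1/99) - 152*(-1/165)) - 414) = 204*((43/99 + 152/165) - 414) = 204*(61/45 - 414) = 204*(-18569/45) = -1262692/15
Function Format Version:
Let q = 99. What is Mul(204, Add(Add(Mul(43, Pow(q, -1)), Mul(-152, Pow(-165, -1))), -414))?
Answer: Rational(-1262692, 15) ≈ -84180.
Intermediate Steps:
Mul(204, Add(Add(Mul(43, Pow(q, -1)), Mul(-152, Pow(-165, -1))), -414)) = Mul(204, Add(Add(Mul(43, Pow(99, -1)), Mul(-152, Pow(-165, -1))), -414)) = Mul(204, Add(Add(Mul(43, Rational(1, 99)), Mul(-152, Rational(-1, 165))), -414)) = Mul(204, Add(Add(Rational(43, 99), Rational(152, 165)), -414)) = Mul(204, Add(Rational(61, 45), -414)) = Mul(204, Rational(-18569, 45)) = Rational(-1262692, 15)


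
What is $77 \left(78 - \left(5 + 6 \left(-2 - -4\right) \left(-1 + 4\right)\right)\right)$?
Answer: $2849$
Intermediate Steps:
$77 \left(78 - \left(5 + 6 \left(-2 - -4\right) \left(-1 + 4\right)\right)\right) = 77 \left(78 - \left(5 + 6 \left(-2 + 4\right) 3\right)\right) = 77 \left(78 - \left(5 + 6 \cdot 2 \cdot 3\right)\right) = 77 \left(78 - 41\right) = 77 \cdot 37 = 2849$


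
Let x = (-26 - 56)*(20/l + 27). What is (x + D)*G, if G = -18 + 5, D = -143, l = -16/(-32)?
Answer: 73281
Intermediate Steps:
l = 1/2 (l = -16*(-1/32) = 1/2 ≈ 0.50000)
G = -13
x = -5494 (x = (-26 - 56)*(20/(1/2) + 27) = -82*(20*2 + 27) = -82*(40 + 27) = -82*67 = -5494)
(x + D)*G = (-5494 - 143)*(-13) = -5637*(-13) = 73281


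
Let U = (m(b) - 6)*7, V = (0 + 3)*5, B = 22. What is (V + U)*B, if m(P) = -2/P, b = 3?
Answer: -2090/3 ≈ -696.67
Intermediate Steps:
V = 15 (V = 3*5 = 15)
U = -140/3 (U = (-2/3 - 6)*7 = (-2*⅓ - 6)*7 = (-⅔ - 6)*7 = -20/3*7 = -140/3 ≈ -46.667)
(V + U)*B = (15 - 140/3)*22 = -95/3*22 = -2090/3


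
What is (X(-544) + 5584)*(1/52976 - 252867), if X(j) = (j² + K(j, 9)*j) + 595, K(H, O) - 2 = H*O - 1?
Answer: -3610793065173095/4816 ≈ -7.4975e+11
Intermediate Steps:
K(H, O) = 1 + H*O (K(H, O) = 2 + (H*O - 1) = 2 + (-1 + H*O) = 1 + H*O)
X(j) = 595 + j² + j*(1 + 9*j) (X(j) = (j² + (1 + j*9)*j) + 595 = (j² + (1 + 9*j)*j) + 595 = (j² + j*(1 + 9*j)) + 595 = 595 + j² + j*(1 + 9*j))
(X(-544) + 5584)*(1/52976 - 252867) = ((595 - 544 + 10*(-544)²) + 5584)*(1/52976 - 252867) = ((595 - 544 + 10*295936) + 5584)*(1/52976 - 252867) = ((595 - 544 + 2959360) + 5584)*(-13395882191/52976) = (2959411 + 5584)*(-13395882191/52976) = 2964995*(-13395882191/52976) = -3610793065173095/4816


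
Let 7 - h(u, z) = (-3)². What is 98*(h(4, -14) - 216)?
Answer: -21364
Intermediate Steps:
h(u, z) = -2 (h(u, z) = 7 - 1*(-3)² = 7 - 1*9 = 7 - 9 = -2)
98*(h(4, -14) - 216) = 98*(-2 - 216) = 98*(-218) = -21364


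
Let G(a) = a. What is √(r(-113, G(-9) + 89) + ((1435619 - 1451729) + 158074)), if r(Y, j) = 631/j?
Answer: √56788755/20 ≈ 376.79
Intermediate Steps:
√(r(-113, G(-9) + 89) + ((1435619 - 1451729) + 158074)) = √(631/(-9 + 89) + ((1435619 - 1451729) + 158074)) = √(631/80 + (-16110 + 158074)) = √(631*(1/80) + 141964) = √(631/80 + 141964) = √(11357751/80) = √56788755/20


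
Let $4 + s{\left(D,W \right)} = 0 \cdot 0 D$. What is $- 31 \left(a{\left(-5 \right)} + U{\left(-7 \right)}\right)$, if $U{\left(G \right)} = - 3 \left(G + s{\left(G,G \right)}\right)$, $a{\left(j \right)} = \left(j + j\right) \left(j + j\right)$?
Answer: $-4123$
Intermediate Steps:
$s{\left(D,W \right)} = -4$ ($s{\left(D,W \right)} = -4 + 0 \cdot 0 D = -4 + 0 D = -4 + 0 = -4$)
$a{\left(j \right)} = 4 j^{2}$ ($a{\left(j \right)} = 2 j 2 j = 4 j^{2}$)
$U{\left(G \right)} = 12 - 3 G$ ($U{\left(G \right)} = - 3 \left(G - 4\right) = - 3 \left(-4 + G\right) = 12 - 3 G$)
$- 31 \left(a{\left(-5 \right)} + U{\left(-7 \right)}\right) = - 31 \left(4 \left(-5\right)^{2} + \left(12 - -21\right)\right) = - 31 \left(4 \cdot 25 + \left(12 + 21\right)\right) = - 31 \left(100 + 33\right) = \left(-31\right) 133 = -4123$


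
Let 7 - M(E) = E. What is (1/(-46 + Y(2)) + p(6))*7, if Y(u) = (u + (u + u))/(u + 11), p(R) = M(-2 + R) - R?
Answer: -12523/592 ≈ -21.154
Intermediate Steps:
M(E) = 7 - E
p(R) = 9 - 2*R (p(R) = (7 - (-2 + R)) - R = (7 + (2 - R)) - R = (9 - R) - R = 9 - 2*R)
Y(u) = 3*u/(11 + u) (Y(u) = (u + 2*u)/(11 + u) = (3*u)/(11 + u) = 3*u/(11 + u))
(1/(-46 + Y(2)) + p(6))*7 = (1/(-46 + 3*2/(11 + 2)) + (9 - 2*6))*7 = (1/(-46 + 3*2/13) + (9 - 12))*7 = (1/(-46 + 3*2*(1/13)) - 3)*7 = (1/(-46 + 6/13) - 3)*7 = (1/(-592/13) - 3)*7 = (-13/592 - 3)*7 = -1789/592*7 = -12523/592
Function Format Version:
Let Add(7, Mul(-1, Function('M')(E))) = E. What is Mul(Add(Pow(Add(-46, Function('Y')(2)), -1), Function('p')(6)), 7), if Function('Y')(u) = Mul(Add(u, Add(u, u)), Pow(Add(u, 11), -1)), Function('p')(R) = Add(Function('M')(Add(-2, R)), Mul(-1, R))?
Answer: Rational(-12523, 592) ≈ -21.154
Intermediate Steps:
Function('M')(E) = Add(7, Mul(-1, E))
Function('p')(R) = Add(9, Mul(-2, R)) (Function('p')(R) = Add(Add(7, Mul(-1, Add(-2, R))), Mul(-1, R)) = Add(Add(7, Add(2, Mul(-1, R))), Mul(-1, R)) = Add(Add(9, Mul(-1, R)), Mul(-1, R)) = Add(9, Mul(-2, R)))
Function('Y')(u) = Mul(3, u, Pow(Add(11, u), -1)) (Function('Y')(u) = Mul(Add(u, Mul(2, u)), Pow(Add(11, u), -1)) = Mul(Mul(3, u), Pow(Add(11, u), -1)) = Mul(3, u, Pow(Add(11, u), -1)))
Mul(Add(Pow(Add(-46, Function('Y')(2)), -1), Function('p')(6)), 7) = Mul(Add(Pow(Add(-46, Mul(3, 2, Pow(Add(11, 2), -1))), -1), Add(9, Mul(-2, 6))), 7) = Mul(Add(Pow(Add(-46, Mul(3, 2, Pow(13, -1))), -1), Add(9, -12)), 7) = Mul(Add(Pow(Add(-46, Mul(3, 2, Rational(1, 13))), -1), -3), 7) = Mul(Add(Pow(Add(-46, Rational(6, 13)), -1), -3), 7) = Mul(Add(Pow(Rational(-592, 13), -1), -3), 7) = Mul(Add(Rational(-13, 592), -3), 7) = Mul(Rational(-1789, 592), 7) = Rational(-12523, 592)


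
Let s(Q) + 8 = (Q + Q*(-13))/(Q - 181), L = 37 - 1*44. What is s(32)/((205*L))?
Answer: 808/213815 ≈ 0.0037790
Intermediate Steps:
L = -7 (L = 37 - 44 = -7)
s(Q) = -8 - 12*Q/(-181 + Q) (s(Q) = -8 + (Q + Q*(-13))/(Q - 181) = -8 + (Q - 13*Q)/(-181 + Q) = -8 + (-12*Q)/(-181 + Q) = -8 - 12*Q/(-181 + Q))
s(32)/((205*L)) = (4*(362 - 5*32)/(-181 + 32))/((205*(-7))) = (4*(362 - 160)/(-149))/(-1435) = (4*(-1/149)*202)*(-1/1435) = -808/149*(-1/1435) = 808/213815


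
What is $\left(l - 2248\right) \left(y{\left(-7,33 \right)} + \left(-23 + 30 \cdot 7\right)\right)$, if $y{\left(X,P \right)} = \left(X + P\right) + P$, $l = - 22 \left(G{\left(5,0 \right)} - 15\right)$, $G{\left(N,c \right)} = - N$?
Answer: $-444768$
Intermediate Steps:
$l = 440$ ($l = - 22 \left(\left(-1\right) 5 - 15\right) = - 22 \left(-5 - 15\right) = \left(-22\right) \left(-20\right) = 440$)
$y{\left(X,P \right)} = X + 2 P$ ($y{\left(X,P \right)} = \left(P + X\right) + P = X + 2 P$)
$\left(l - 2248\right) \left(y{\left(-7,33 \right)} + \left(-23 + 30 \cdot 7\right)\right) = \left(440 - 2248\right) \left(\left(-7 + 2 \cdot 33\right) + \left(-23 + 30 \cdot 7\right)\right) = - 1808 \left(\left(-7 + 66\right) + \left(-23 + 210\right)\right) = - 1808 \left(59 + 187\right) = \left(-1808\right) 246 = -444768$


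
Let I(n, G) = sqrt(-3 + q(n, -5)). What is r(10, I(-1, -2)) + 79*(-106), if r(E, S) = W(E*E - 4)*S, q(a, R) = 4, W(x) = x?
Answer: -8278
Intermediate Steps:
I(n, G) = 1 (I(n, G) = sqrt(-3 + 4) = sqrt(1) = 1)
r(E, S) = S*(-4 + E**2) (r(E, S) = (E*E - 4)*S = (E**2 - 4)*S = (-4 + E**2)*S = S*(-4 + E**2))
r(10, I(-1, -2)) + 79*(-106) = 1*(-4 + 10**2) + 79*(-106) = 1*(-4 + 100) - 8374 = 1*96 - 8374 = 96 - 8374 = -8278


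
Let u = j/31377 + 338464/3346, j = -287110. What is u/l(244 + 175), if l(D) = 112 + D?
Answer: 689951062/3982023693 ≈ 0.17327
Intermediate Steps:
u = 689951062/7499103 (u = -287110/31377 + 338464/3346 = -287110*1/31377 + 338464*(1/3346) = -287110/31377 + 24176/239 = 689951062/7499103 ≈ 92.005)
u/l(244 + 175) = 689951062/(7499103*(112 + (244 + 175))) = 689951062/(7499103*(112 + 419)) = (689951062/7499103)/531 = (689951062/7499103)*(1/531) = 689951062/3982023693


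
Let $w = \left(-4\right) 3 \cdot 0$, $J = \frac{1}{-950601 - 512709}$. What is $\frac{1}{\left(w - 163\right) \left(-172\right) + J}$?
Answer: $\frac{1463310}{41025359159} \approx 3.5668 \cdot 10^{-5}$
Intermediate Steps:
$J = - \frac{1}{1463310}$ ($J = \frac{1}{-1463310} = - \frac{1}{1463310} \approx -6.8338 \cdot 10^{-7}$)
$w = 0$ ($w = \left(-12\right) 0 = 0$)
$\frac{1}{\left(w - 163\right) \left(-172\right) + J} = \frac{1}{\left(0 - 163\right) \left(-172\right) - \frac{1}{1463310}} = \frac{1}{\left(-163\right) \left(-172\right) - \frac{1}{1463310}} = \frac{1}{28036 - \frac{1}{1463310}} = \frac{1}{\frac{41025359159}{1463310}} = \frac{1463310}{41025359159}$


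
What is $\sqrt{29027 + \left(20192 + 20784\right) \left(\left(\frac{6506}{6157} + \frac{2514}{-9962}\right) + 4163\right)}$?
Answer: $\frac{\sqrt{160496344086726362235139}}{30668017} \approx 13063.0$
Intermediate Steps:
$\sqrt{29027 + \left(20192 + 20784\right) \left(\left(\frac{6506}{6157} + \frac{2514}{-9962}\right) + 4163\right)} = \sqrt{29027 + 40976 \left(\left(6506 \cdot \frac{1}{6157} + 2514 \left(- \frac{1}{9962}\right)\right) + 4163\right)} = \sqrt{29027 + 40976 \left(\left(\frac{6506}{6157} - \frac{1257}{4981}\right) + 4163\right)} = \sqrt{29027 + 40976 \left(\frac{24667037}{30668017} + 4163\right)} = \sqrt{29027 + 40976 \cdot \frac{127695621808}{30668017}} = \sqrt{29027 + \frac{5232455799204608}{30668017}} = \sqrt{\frac{5233345999734067}{30668017}} = \frac{\sqrt{160496344086726362235139}}{30668017}$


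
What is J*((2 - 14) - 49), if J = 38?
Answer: -2318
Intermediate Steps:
J*((2 - 14) - 49) = 38*((2 - 14) - 49) = 38*(-12 - 49) = 38*(-61) = -2318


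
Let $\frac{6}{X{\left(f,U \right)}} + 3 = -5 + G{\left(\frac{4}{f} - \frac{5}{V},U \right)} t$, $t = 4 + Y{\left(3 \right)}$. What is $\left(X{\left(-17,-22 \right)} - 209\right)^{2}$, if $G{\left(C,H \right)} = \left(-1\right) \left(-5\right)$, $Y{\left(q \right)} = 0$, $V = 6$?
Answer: $\frac{173889}{4} \approx 43472.0$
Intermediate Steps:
$G{\left(C,H \right)} = 5$
$t = 4$ ($t = 4 + 0 = 4$)
$X{\left(f,U \right)} = \frac{1}{2}$ ($X{\left(f,U \right)} = \frac{6}{-3 + \left(-5 + 5 \cdot 4\right)} = \frac{6}{-3 + \left(-5 + 20\right)} = \frac{6}{-3 + 15} = \frac{6}{12} = 6 \cdot \frac{1}{12} = \frac{1}{2}$)
$\left(X{\left(-17,-22 \right)} - 209\right)^{2} = \left(\frac{1}{2} - 209\right)^{2} = \left(- \frac{417}{2}\right)^{2} = \frac{173889}{4}$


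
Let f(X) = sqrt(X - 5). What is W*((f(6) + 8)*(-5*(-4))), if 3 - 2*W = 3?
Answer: 0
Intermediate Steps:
W = 0 (W = 3/2 - 1/2*3 = 3/2 - 3/2 = 0)
f(X) = sqrt(-5 + X)
W*((f(6) + 8)*(-5*(-4))) = 0*((sqrt(-5 + 6) + 8)*(-5*(-4))) = 0*((sqrt(1) + 8)*20) = 0*((1 + 8)*20) = 0*(9*20) = 0*180 = 0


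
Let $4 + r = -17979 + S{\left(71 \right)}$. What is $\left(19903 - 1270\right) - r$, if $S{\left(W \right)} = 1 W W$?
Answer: $31575$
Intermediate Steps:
$S{\left(W \right)} = W^{2}$ ($S{\left(W \right)} = W W = W^{2}$)
$r = -12942$ ($r = -4 - \left(17979 - 71^{2}\right) = -4 + \left(-17979 + 5041\right) = -4 - 12938 = -12942$)
$\left(19903 - 1270\right) - r = \left(19903 - 1270\right) - -12942 = 18633 + 12942 = 31575$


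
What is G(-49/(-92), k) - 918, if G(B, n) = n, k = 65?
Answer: -853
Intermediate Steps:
G(-49/(-92), k) - 918 = 65 - 918 = -853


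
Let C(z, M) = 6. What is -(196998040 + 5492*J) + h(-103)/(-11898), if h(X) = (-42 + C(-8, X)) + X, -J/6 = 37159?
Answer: 12224782472683/11898 ≈ 1.0275e+9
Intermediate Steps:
J = -222954 (J = -6*37159 = -222954)
h(X) = -36 + X (h(X) = (-42 + 6) + X = -36 + X)
-(196998040 + 5492*J) + h(-103)/(-11898) = -5492/(1/(35870 - 222954)) + (-36 - 103)/(-11898) = -5492/(1/(-187084)) - 139*(-1/11898) = -5492/(-1/187084) + 139/11898 = -5492*(-187084) + 139/11898 = 1027465328 + 139/11898 = 12224782472683/11898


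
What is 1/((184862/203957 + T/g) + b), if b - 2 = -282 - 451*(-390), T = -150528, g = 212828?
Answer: 1550277157/272244480204000 ≈ 5.6944e-6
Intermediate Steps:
b = 175610 (b = 2 + (-282 - 451*(-390)) = 2 + (-282 + 175890) = 2 + 175608 = 175610)
1/((184862/203957 + T/g) + b) = 1/((184862/203957 - 150528/212828) + 175610) = 1/((184862*(1/203957) - 150528*1/212828) + 175610) = 1/((184862/203957 - 5376/7601) + 175610) = 1/(308663230/1550277157 + 175610) = 1/(272244480204000/1550277157) = 1550277157/272244480204000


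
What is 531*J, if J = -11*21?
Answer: -122661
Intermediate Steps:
J = -231
531*J = 531*(-231) = -122661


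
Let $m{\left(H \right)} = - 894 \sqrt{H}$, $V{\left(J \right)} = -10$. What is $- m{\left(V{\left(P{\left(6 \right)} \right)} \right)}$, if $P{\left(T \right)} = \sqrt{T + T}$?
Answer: $894 i \sqrt{10} \approx 2827.1 i$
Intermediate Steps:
$P{\left(T \right)} = \sqrt{2} \sqrt{T}$ ($P{\left(T \right)} = \sqrt{2 T} = \sqrt{2} \sqrt{T}$)
$- m{\left(V{\left(P{\left(6 \right)} \right)} \right)} = - \left(-894\right) \sqrt{-10} = - \left(-894\right) i \sqrt{10} = 894 i \sqrt{10}$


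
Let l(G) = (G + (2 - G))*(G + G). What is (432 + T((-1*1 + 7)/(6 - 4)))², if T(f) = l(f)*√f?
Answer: 187056 + 10368*√3 ≈ 2.0501e+5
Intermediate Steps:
l(G) = 4*G (l(G) = 2*(2*G) = 4*G)
T(f) = 4*f^(3/2) (T(f) = (4*f)*√f = 4*f^(3/2))
(432 + T((-1*1 + 7)/(6 - 4)))² = (432 + 4*((-1*1 + 7)/(6 - 4))^(3/2))² = (432 + 4*((-1 + 7)/2)^(3/2))² = (432 + 4*(6*(½))^(3/2))² = (432 + 4*3^(3/2))² = (432 + 4*(3*√3))² = (432 + 12*√3)²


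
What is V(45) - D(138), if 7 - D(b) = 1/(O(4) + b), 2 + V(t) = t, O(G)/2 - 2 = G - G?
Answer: 5113/142 ≈ 36.007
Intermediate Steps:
O(G) = 4 (O(G) = 4 + 2*(G - G) = 4 + 2*0 = 4 + 0 = 4)
V(t) = -2 + t
D(b) = 7 - 1/(4 + b)
V(45) - D(138) = (-2 + 45) - (27 + 7*138)/(4 + 138) = 43 - (27 + 966)/142 = 43 - 993/142 = 5113/142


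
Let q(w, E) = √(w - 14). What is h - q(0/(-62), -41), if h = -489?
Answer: -489 - I*√14 ≈ -489.0 - 3.7417*I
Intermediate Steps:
q(w, E) = √(-14 + w)
h - q(0/(-62), -41) = -489 - √(-14 + 0/(-62)) = -489 - √(-14 + 0*(-1/62)) = -489 - √(-14 + 0) = -489 - √(-14) = -489 - I*√14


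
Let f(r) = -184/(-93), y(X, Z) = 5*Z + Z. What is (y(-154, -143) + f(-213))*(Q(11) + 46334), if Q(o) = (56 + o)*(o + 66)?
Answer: -4099357730/93 ≈ -4.4079e+7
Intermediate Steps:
y(X, Z) = 6*Z
f(r) = 184/93 (f(r) = -184*(-1/93) = 184/93)
Q(o) = (56 + o)*(66 + o)
(y(-154, -143) + f(-213))*(Q(11) + 46334) = (6*(-143) + 184/93)*((3696 + 11² + 122*11) + 46334) = (-858 + 184/93)*((3696 + 121 + 1342) + 46334) = -79610*(5159 + 46334)/93 = -79610/93*51493 = -4099357730/93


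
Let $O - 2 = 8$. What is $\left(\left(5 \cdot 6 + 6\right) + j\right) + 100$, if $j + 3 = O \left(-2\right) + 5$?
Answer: $118$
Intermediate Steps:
$O = 10$ ($O = 2 + 8 = 10$)
$j = -18$ ($j = -3 + \left(10 \left(-2\right) + 5\right) = -3 + \left(-20 + 5\right) = -3 - 15 = -18$)
$\left(\left(5 \cdot 6 + 6\right) + j\right) + 100 = \left(\left(5 \cdot 6 + 6\right) - 18\right) + 100 = \left(\left(30 + 6\right) - 18\right) + 100 = \left(36 - 18\right) + 100 = 18 + 100 = 118$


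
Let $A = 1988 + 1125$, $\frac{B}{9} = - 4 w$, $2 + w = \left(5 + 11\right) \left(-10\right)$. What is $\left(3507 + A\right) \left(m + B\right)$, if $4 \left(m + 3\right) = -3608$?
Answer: $32616740$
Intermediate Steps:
$m = -905$ ($m = -3 + \frac{1}{4} \left(-3608\right) = -3 - 902 = -905$)
$w = -162$ ($w = -2 + \left(5 + 11\right) \left(-10\right) = -2 + 16 \left(-10\right) = -2 - 160 = -162$)
$B = 5832$ ($B = 9 \left(\left(-4\right) \left(-162\right)\right) = 9 \cdot 648 = 5832$)
$A = 3113$
$\left(3507 + A\right) \left(m + B\right) = \left(3507 + 3113\right) \left(-905 + 5832\right) = 6620 \cdot 4927 = 32616740$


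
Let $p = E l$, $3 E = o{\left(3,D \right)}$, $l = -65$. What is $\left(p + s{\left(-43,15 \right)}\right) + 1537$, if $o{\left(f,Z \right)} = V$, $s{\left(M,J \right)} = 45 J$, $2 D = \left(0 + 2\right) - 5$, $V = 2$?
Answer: $\frac{6506}{3} \approx 2168.7$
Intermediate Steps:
$D = - \frac{3}{2}$ ($D = \frac{\left(0 + 2\right) - 5}{2} = \frac{2 - 5}{2} = \frac{1}{2} \left(-3\right) = - \frac{3}{2} \approx -1.5$)
$o{\left(f,Z \right)} = 2$
$E = \frac{2}{3}$ ($E = \frac{1}{3} \cdot 2 = \frac{2}{3} \approx 0.66667$)
$p = - \frac{130}{3}$ ($p = \frac{2}{3} \left(-65\right) = - \frac{130}{3} \approx -43.333$)
$\left(p + s{\left(-43,15 \right)}\right) + 1537 = \left(- \frac{130}{3} + 45 \cdot 15\right) + 1537 = \left(- \frac{130}{3} + 675\right) + 1537 = \frac{1895}{3} + 1537 = \frac{6506}{3}$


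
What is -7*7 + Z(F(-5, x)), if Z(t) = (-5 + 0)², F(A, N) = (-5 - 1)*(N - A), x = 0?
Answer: -24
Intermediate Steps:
F(A, N) = -6*N + 6*A (F(A, N) = -6*(N - A) = -6*N + 6*A)
Z(t) = 25 (Z(t) = (-5)² = 25)
-7*7 + Z(F(-5, x)) = -7*7 + 25 = -49 + 25 = -24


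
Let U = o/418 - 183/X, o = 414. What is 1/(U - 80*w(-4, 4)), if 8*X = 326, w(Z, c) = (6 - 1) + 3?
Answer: -34067/21922127 ≈ -0.0015540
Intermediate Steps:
w(Z, c) = 8 (w(Z, c) = 5 + 3 = 8)
X = 163/4 (X = (1/8)*326 = 163/4 ≈ 40.750)
U = -119247/34067 (U = 414/418 - 183/163/4 = 414*(1/418) - 183*4/163 = 207/209 - 732/163 = -119247/34067 ≈ -3.5004)
1/(U - 80*w(-4, 4)) = 1/(-119247/34067 - 80*8) = 1/(-119247/34067 - 640) = 1/(-21922127/34067) = -34067/21922127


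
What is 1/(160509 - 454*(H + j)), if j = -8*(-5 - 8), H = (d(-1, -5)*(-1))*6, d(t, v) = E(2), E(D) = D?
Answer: 1/118741 ≈ 8.4217e-6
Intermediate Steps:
d(t, v) = 2
H = -12 (H = (2*(-1))*6 = -2*6 = -12)
j = 104 (j = -8*(-13) = 104)
1/(160509 - 454*(H + j)) = 1/(160509 - 454*(-12 + 104)) = 1/(160509 - 454*92) = 1/(160509 - 41768) = 1/118741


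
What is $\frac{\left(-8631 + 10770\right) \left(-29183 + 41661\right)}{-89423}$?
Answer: $- \frac{26690442}{89423} \approx -298.47$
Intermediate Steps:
$\frac{\left(-8631 + 10770\right) \left(-29183 + 41661\right)}{-89423} = 2139 \cdot 12478 \left(- \frac{1}{89423}\right) = 26690442 \left(- \frac{1}{89423}\right) = - \frac{26690442}{89423}$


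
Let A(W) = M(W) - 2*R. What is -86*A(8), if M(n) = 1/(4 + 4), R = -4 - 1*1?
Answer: -3483/4 ≈ -870.75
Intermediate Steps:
R = -5 (R = -4 - 1 = -5)
M(n) = ⅛ (M(n) = 1/8 = ⅛)
A(W) = 81/8 (A(W) = ⅛ - 2*(-5) = ⅛ + 10 = 81/8)
-86*A(8) = -86*81/8 = -3483/4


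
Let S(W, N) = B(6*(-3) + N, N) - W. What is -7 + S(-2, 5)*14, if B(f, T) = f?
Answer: -161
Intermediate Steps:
S(W, N) = -18 + N - W (S(W, N) = (6*(-3) + N) - W = (-18 + N) - W = -18 + N - W)
-7 + S(-2, 5)*14 = -7 + (-18 + 5 - 1*(-2))*14 = -7 + (-18 + 5 + 2)*14 = -7 - 11*14 = -7 - 154 = -161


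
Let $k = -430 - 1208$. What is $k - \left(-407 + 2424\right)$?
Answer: $-3655$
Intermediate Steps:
$k = -1638$
$k - \left(-407 + 2424\right) = -1638 - \left(-407 + 2424\right) = -1638 - 2017 = -3655$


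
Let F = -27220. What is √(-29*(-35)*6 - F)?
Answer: √33310 ≈ 182.51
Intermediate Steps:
√(-29*(-35)*6 - F) = √(-29*(-35)*6 - 1*(-27220)) = √(1015*6 + 27220) = √(6090 + 27220) = √33310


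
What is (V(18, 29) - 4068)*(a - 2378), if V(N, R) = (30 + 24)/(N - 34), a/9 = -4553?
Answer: 1412115705/8 ≈ 1.7651e+8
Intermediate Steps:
a = -40977 (a = 9*(-4553) = -40977)
V(N, R) = 54/(-34 + N)
(V(18, 29) - 4068)*(a - 2378) = (54/(-34 + 18) - 4068)*(-40977 - 2378) = (54/(-16) - 4068)*(-43355) = (54*(-1/16) - 4068)*(-43355) = (-27/8 - 4068)*(-43355) = -32571/8*(-43355) = 1412115705/8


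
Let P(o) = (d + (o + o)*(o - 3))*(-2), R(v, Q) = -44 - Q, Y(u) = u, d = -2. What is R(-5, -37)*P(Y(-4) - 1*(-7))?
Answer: -28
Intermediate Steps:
P(o) = 4 - 4*o*(-3 + o) (P(o) = (-2 + (o + o)*(o - 3))*(-2) = (-2 + (2*o)*(-3 + o))*(-2) = (-2 + 2*o*(-3 + o))*(-2) = 4 - 4*o*(-3 + o))
R(-5, -37)*P(Y(-4) - 1*(-7)) = (-44 - 1*(-37))*(4 - 4*(-4 - 1*(-7))² + 12*(-4 - 1*(-7))) = (-44 + 37)*(4 - 4*(-4 + 7)² + 12*(-4 + 7)) = -7*(4 - 4*3² + 12*3) = -7*(4 - 4*9 + 36) = -7*(4 - 36 + 36) = -7*4 = -28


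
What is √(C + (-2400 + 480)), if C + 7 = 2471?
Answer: 4*√34 ≈ 23.324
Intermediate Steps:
C = 2464 (C = -7 + 2471 = 2464)
√(C + (-2400 + 480)) = √(2464 + (-2400 + 480)) = √(2464 - 1920) = √544 = 4*√34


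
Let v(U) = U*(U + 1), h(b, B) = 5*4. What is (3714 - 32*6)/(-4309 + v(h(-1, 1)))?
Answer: -3522/3889 ≈ -0.90563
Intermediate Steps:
h(b, B) = 20
v(U) = U*(1 + U)
(3714 - 32*6)/(-4309 + v(h(-1, 1))) = (3714 - 32*6)/(-4309 + 20*(1 + 20)) = (3714 - 192)/(-4309 + 20*21) = 3522/(-4309 + 420) = 3522/(-3889) = 3522*(-1/3889) = -3522/3889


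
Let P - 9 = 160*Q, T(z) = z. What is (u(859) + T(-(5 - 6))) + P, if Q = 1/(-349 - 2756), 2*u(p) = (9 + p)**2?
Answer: 233944330/621 ≈ 3.7672e+5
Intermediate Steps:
u(p) = (9 + p)**2/2
Q = -1/3105 (Q = 1/(-3105) = -1/3105 ≈ -0.00032206)
P = 5557/621 (P = 9 + 160*(-1/3105) = 9 - 32/621 = 5557/621 ≈ 8.9485)
(u(859) + T(-(5 - 6))) + P = ((9 + 859)**2/2 - (5 - 6)) + 5557/621 = ((1/2)*868**2 - 1*(-1)) + 5557/621 = ((1/2)*753424 + 1) + 5557/621 = (376712 + 1) + 5557/621 = 376713 + 5557/621 = 233944330/621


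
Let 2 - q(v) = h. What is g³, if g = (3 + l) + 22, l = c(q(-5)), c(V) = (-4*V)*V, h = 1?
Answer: 9261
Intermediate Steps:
q(v) = 1 (q(v) = 2 - 1*1 = 2 - 1 = 1)
c(V) = -4*V²
l = -4 (l = -4*1² = -4*1 = -4)
g = 21 (g = (3 - 4) + 22 = -1 + 22 = 21)
g³ = 21³ = 9261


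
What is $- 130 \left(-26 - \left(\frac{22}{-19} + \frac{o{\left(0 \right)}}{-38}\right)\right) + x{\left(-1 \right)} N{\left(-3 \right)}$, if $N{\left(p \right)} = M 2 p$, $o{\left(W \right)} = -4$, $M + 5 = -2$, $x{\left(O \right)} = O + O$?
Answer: $\frac{60024}{19} \approx 3159.2$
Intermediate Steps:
$x{\left(O \right)} = 2 O$
$M = -7$ ($M = -5 - 2 = -7$)
$N{\left(p \right)} = - 14 p$ ($N{\left(p \right)} = \left(-7\right) 2 p = - 14 p$)
$- 130 \left(-26 - \left(\frac{22}{-19} + \frac{o{\left(0 \right)}}{-38}\right)\right) + x{\left(-1 \right)} N{\left(-3 \right)} = - 130 \left(-26 - \left(\frac{22}{-19} - \frac{4}{-38}\right)\right) + 2 \left(-1\right) \left(\left(-14\right) \left(-3\right)\right) = - 130 \left(-26 - \left(22 \left(- \frac{1}{19}\right) - - \frac{2}{19}\right)\right) - 84 = - 130 \left(-26 - \left(- \frac{22}{19} + \frac{2}{19}\right)\right) - 84 = - 130 \left(-26 - - \frac{20}{19}\right) - 84 = - 130 \left(-26 + \frac{20}{19}\right) - 84 = \left(-130\right) \left(- \frac{474}{19}\right) - 84 = \frac{61620}{19} - 84 = \frac{60024}{19}$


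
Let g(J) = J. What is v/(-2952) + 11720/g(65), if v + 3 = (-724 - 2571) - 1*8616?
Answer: 3537185/19188 ≈ 184.34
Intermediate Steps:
v = -11914 (v = -3 + ((-724 - 2571) - 1*8616) = -3 + (-3295 - 8616) = -3 - 11911 = -11914)
v/(-2952) + 11720/g(65) = -11914/(-2952) + 11720/65 = -11914*(-1/2952) + 11720*(1/65) = 5957/1476 + 2344/13 = 3537185/19188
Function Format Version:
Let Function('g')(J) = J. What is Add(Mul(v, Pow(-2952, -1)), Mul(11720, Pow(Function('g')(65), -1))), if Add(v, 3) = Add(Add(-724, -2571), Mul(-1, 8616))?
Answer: Rational(3537185, 19188) ≈ 184.34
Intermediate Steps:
v = -11914 (v = Add(-3, Add(Add(-724, -2571), Mul(-1, 8616))) = Add(-3, Add(-3295, -8616)) = Add(-3, -11911) = -11914)
Add(Mul(v, Pow(-2952, -1)), Mul(11720, Pow(Function('g')(65), -1))) = Add(Mul(-11914, Pow(-2952, -1)), Mul(11720, Pow(65, -1))) = Add(Mul(-11914, Rational(-1, 2952)), Mul(11720, Rational(1, 65))) = Add(Rational(5957, 1476), Rational(2344, 13)) = Rational(3537185, 19188)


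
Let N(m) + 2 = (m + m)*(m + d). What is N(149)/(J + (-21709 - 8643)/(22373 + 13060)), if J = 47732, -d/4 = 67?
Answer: -314148978/422814401 ≈ -0.74300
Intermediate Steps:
d = -268 (d = -4*67 = -268)
N(m) = -2 + 2*m*(-268 + m) (N(m) = -2 + (m + m)*(m - 268) = -2 + (2*m)*(-268 + m) = -2 + 2*m*(-268 + m))
N(149)/(J + (-21709 - 8643)/(22373 + 13060)) = (-2 - 536*149 + 2*149**2)/(47732 + (-21709 - 8643)/(22373 + 13060)) = (-2 - 79864 + 2*22201)/(47732 - 30352/35433) = (-2 - 79864 + 44402)/(47732 - 30352*1/35433) = -35464/(47732 - 30352/35433) = -35464/1691257604/35433 = -35464*35433/1691257604 = -314148978/422814401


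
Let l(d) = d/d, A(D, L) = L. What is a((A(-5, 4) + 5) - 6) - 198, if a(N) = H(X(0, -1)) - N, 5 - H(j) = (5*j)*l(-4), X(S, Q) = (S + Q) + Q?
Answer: -186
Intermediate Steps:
l(d) = 1
X(S, Q) = S + 2*Q (X(S, Q) = (Q + S) + Q = S + 2*Q)
H(j) = 5 - 5*j
a(N) = 15 - N (a(N) = (5 - 5*(0 + 2*(-1))) - N = (5 - 5*(0 - 2)) - N = (5 - 5*(-2)) - N = (5 + 10) - N = 15 - N)
a((A(-5, 4) + 5) - 6) - 198 = (15 - ((4 + 5) - 6)) - 198 = (15 - (9 - 6)) - 198 = (15 - 1*3) - 198 = (15 - 3) - 198 = 12 - 198 = -186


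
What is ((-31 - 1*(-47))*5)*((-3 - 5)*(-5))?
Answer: 3200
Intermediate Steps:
((-31 - 1*(-47))*5)*((-3 - 5)*(-5)) = ((-31 + 47)*5)*(-8*(-5)) = (16*5)*40 = 80*40 = 3200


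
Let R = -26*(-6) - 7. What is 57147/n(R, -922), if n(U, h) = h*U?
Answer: -57147/137378 ≈ -0.41598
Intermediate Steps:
R = 149 (R = 156 - 7 = 149)
n(U, h) = U*h
57147/n(R, -922) = 57147/((149*(-922))) = 57147/(-137378) = 57147*(-1/137378) = -57147/137378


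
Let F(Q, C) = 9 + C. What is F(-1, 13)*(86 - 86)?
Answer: 0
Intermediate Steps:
F(-1, 13)*(86 - 86) = (9 + 13)*(86 - 86) = 22*0 = 0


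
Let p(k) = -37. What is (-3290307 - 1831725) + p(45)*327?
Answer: -5134131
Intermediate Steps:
(-3290307 - 1831725) + p(45)*327 = (-3290307 - 1831725) - 37*327 = -5122032 - 12099 = -5134131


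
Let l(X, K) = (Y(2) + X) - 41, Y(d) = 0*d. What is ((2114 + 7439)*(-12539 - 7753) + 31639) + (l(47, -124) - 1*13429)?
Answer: -193831260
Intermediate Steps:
Y(d) = 0
l(X, K) = -41 + X (l(X, K) = (0 + X) - 41 = X - 41 = -41 + X)
((2114 + 7439)*(-12539 - 7753) + 31639) + (l(47, -124) - 1*13429) = ((2114 + 7439)*(-12539 - 7753) + 31639) + ((-41 + 47) - 1*13429) = (9553*(-20292) + 31639) + (6 - 13429) = (-193849476 + 31639) - 13423 = -193817837 - 13423 = -193831260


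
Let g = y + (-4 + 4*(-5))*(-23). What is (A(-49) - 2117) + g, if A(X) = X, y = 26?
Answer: -1588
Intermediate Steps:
g = 578 (g = 26 + (-4 + 4*(-5))*(-23) = 26 + (-4 - 20)*(-23) = 26 - 24*(-23) = 26 + 552 = 578)
(A(-49) - 2117) + g = (-49 - 2117) + 578 = -2166 + 578 = -1588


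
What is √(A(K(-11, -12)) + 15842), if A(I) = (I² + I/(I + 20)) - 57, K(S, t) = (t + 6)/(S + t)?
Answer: 2*√113332465190/5359 ≈ 125.64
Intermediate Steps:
K(S, t) = (6 + t)/(S + t)
A(I) = -57 + I² + I/(20 + I) (A(I) = (I² + I/(20 + I)) - 57 = -57 + I² + I/(20 + I))
√(A(K(-11, -12)) + 15842) = √((-1140 + ((6 - 12)/(-11 - 12))³ - 56*(6 - 12)/(-11 - 12) + 20*((6 - 12)/(-11 - 12))²)/(20 + (6 - 12)/(-11 - 12)) + 15842) = √((-1140 + (-6/(-23))³ - 56*(-6)/(-23) + 20*(-6/(-23))²)/(20 - 6/(-23)) + 15842) = √((-1140 + (-1/23*(-6))³ - (-56)*(-6)/23 + 20*(-1/23*(-6))²)/(20 - 1/23*(-6)) + 15842) = √((-1140 + (6/23)³ - 56*6/23 + 20*(6/23)²)/(20 + 6/23) + 15842) = √((-1140 + 216/12167 - 336/23 + 20*(36/529))/(466/23) + 15842) = √(23*(-1140 + 216/12167 - 336/23 + 720/529)/466 + 15842) = √((23/466)*(-14031348/12167) + 15842) = √(-7015674/123257 + 15842) = √(1945621720/123257) = 2*√113332465190/5359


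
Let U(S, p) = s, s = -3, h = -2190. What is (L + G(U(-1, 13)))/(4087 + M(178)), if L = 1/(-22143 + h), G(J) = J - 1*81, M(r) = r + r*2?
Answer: -2043973/112442793 ≈ -0.018178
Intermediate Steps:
M(r) = 3*r (M(r) = r + 2*r = 3*r)
U(S, p) = -3
G(J) = -81 + J (G(J) = J - 81 = -81 + J)
L = -1/24333 (L = 1/(-22143 - 2190) = 1/(-24333) = -1/24333 ≈ -4.1096e-5)
(L + G(U(-1, 13)))/(4087 + M(178)) = (-1/24333 + (-81 - 3))/(4087 + 3*178) = (-1/24333 - 84)/(4087 + 534) = -2043973/24333/4621 = -2043973/24333*1/4621 = -2043973/112442793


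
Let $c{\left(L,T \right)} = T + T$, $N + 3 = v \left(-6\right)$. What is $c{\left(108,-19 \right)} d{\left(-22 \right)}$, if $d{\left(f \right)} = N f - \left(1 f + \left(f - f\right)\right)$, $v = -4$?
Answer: $16720$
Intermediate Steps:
$N = 21$ ($N = -3 - -24 = -3 + 24 = 21$)
$c{\left(L,T \right)} = 2 T$
$d{\left(f \right)} = 20 f$ ($d{\left(f \right)} = 21 f - \left(1 f + \left(f - f\right)\right) = 21 f - \left(f + 0\right) = 21 f - f = 20 f$)
$c{\left(108,-19 \right)} d{\left(-22 \right)} = 2 \left(-19\right) 20 \left(-22\right) = \left(-38\right) \left(-440\right) = 16720$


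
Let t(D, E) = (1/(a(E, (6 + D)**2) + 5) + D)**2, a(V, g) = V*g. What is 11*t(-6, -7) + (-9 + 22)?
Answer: 9576/25 ≈ 383.04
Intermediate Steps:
t(D, E) = (D + 1/(5 + E*(6 + D)**2))**2 (t(D, E) = (1/(E*(6 + D)**2 + 5) + D)**2 = (1/(5 + E*(6 + D)**2) + D)**2 = (D + 1/(5 + E*(6 + D)**2))**2)
11*t(-6, -7) + (-9 + 22) = 11*((1 + 5*(-6) - 6*(-7)*(6 - 6)**2)**2/(5 - 7*(6 - 6)**2)**2) + (-9 + 22) = 11*((1 - 30 - 6*(-7)*0**2)**2/(5 - 7*0**2)**2) + 13 = 11*((1 - 30 - 6*(-7)*0)**2/(5 - 7*0)**2) + 13 = 11*((1 - 30 + 0)**2/(5 + 0)**2) + 13 = 11*((-29)**2/5**2) + 13 = 11*((1/25)*841) + 13 = 11*(841/25) + 13 = 9251/25 + 13 = 9576/25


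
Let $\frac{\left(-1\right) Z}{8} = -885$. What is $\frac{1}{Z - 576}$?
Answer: $\frac{1}{6504} \approx 0.00015375$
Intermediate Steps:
$Z = 7080$ ($Z = \left(-8\right) \left(-885\right) = 7080$)
$\frac{1}{Z - 576} = \frac{1}{7080 - 576} = \frac{1}{6504}$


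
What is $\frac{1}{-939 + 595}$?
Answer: $- \frac{1}{344} \approx -0.002907$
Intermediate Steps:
$\frac{1}{-939 + 595} = \frac{1}{-344} = - \frac{1}{344}$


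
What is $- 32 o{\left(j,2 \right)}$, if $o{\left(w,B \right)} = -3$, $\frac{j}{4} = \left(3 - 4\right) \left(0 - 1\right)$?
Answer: $96$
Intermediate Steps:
$j = 4$ ($j = 4 \left(3 - 4\right) \left(0 - 1\right) = 4 \left(\left(-1\right) \left(-1\right)\right) = 4 \cdot 1 = 4$)
$- 32 o{\left(j,2 \right)} = \left(-32\right) \left(-3\right) = 96$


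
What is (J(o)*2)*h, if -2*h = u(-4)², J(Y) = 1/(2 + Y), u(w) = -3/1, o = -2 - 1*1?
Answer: 9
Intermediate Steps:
o = -3 (o = -2 - 1 = -3)
u(w) = -3 (u(w) = -3*1 = -3)
h = -9/2 (h = -½*(-3)² = -½*9 = -9/2 ≈ -4.5000)
(J(o)*2)*h = (2/(2 - 3))*(-9/2) = (2/(-1))*(-9/2) = -1*2*(-9/2) = -2*(-9/2) = 9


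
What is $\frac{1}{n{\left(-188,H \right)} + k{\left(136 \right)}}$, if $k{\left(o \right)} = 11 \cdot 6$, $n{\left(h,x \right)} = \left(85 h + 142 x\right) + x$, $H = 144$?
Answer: $\frac{1}{4678} \approx 0.00021377$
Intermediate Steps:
$n{\left(h,x \right)} = 85 h + 143 x$
$k{\left(o \right)} = 66$
$\frac{1}{n{\left(-188,H \right)} + k{\left(136 \right)}} = \frac{1}{\left(85 \left(-188\right) + 143 \cdot 144\right) + 66} = \frac{1}{\left(-15980 + 20592\right) + 66} = \frac{1}{4612 + 66} = \frac{1}{4678}$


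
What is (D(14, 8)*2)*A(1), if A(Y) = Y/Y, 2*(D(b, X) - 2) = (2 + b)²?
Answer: 260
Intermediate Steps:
D(b, X) = 2 + (2 + b)²/2
A(Y) = 1
(D(14, 8)*2)*A(1) = ((2 + (2 + 14)²/2)*2)*1 = ((2 + (½)*16²)*2)*1 = ((2 + (½)*256)*2)*1 = ((2 + 128)*2)*1 = (130*2)*1 = 260*1 = 260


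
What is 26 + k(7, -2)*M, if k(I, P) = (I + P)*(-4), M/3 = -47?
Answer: 2846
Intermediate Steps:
M = -141 (M = 3*(-47) = -141)
k(I, P) = -4*I - 4*P
26 + k(7, -2)*M = 26 + (-4*7 - 4*(-2))*(-141) = 26 + (-28 + 8)*(-141) = 26 - 20*(-141) = 26 + 2820 = 2846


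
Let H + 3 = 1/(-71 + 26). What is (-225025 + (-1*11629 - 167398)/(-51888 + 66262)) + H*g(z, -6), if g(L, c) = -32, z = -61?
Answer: -145498421317/646830 ≈ -2.2494e+5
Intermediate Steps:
H = -136/45 (H = -3 + 1/(-71 + 26) = -3 + 1/(-45) = -3 - 1/45 = -136/45 ≈ -3.0222)
(-225025 + (-1*11629 - 167398)/(-51888 + 66262)) + H*g(z, -6) = (-225025 + (-1*11629 - 167398)/(-51888 + 66262)) - 136/45*(-32) = (-225025 + (-11629 - 167398)/14374) + 4352/45 = (-225025 - 179027*1/14374) + 4352/45 = (-225025 - 179027/14374) + 4352/45 = -3234688377/14374 + 4352/45 = -145498421317/646830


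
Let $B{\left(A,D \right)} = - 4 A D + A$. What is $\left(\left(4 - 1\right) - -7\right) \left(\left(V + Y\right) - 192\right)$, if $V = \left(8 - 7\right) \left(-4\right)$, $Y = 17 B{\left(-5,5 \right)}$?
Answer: $14190$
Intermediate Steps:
$B{\left(A,D \right)} = A - 4 A D$ ($B{\left(A,D \right)} = - 4 A D + A = A - 4 A D$)
$Y = 1615$ ($Y = 17 \left(- 5 \left(1 - 20\right)\right) = 17 \left(\left(-5\right) \left(-19\right)\right) = 17 \cdot 95 = 1615$)
$V = -4$ ($V = 1 \left(-4\right) = -4$)
$\left(\left(4 - 1\right) - -7\right) \left(\left(V + Y\right) - 192\right) = \left(\left(4 - 1\right) - -7\right) \left(\left(-4 + 1615\right) - 192\right) = \left(\left(4 - 1\right) + 7\right) \left(1611 - 192\right) = \left(3 + 7\right) 1419 = 10 \cdot 1419 = 14190$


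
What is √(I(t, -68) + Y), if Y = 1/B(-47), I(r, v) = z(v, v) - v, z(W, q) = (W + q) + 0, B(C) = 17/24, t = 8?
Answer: 2*I*√4811/17 ≈ 8.1602*I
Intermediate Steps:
B(C) = 17/24 (B(C) = 17*(1/24) = 17/24)
z(W, q) = W + q
I(r, v) = v (I(r, v) = (v + v) - v = 2*v - v = v)
Y = 24/17 (Y = 1/(17/24) = 24/17 ≈ 1.4118)
√(I(t, -68) + Y) = √(-68 + 24/17) = √(-1132/17) = 2*I*√4811/17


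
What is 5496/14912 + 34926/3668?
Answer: 16905495/1709288 ≈ 9.8904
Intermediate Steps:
5496/14912 + 34926/3668 = 5496*(1/14912) + 34926*(1/3668) = 687/1864 + 17463/1834 = 16905495/1709288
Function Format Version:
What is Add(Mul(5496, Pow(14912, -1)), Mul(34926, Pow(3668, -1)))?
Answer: Rational(16905495, 1709288) ≈ 9.8904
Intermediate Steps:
Add(Mul(5496, Pow(14912, -1)), Mul(34926, Pow(3668, -1))) = Add(Mul(5496, Rational(1, 14912)), Mul(34926, Rational(1, 3668))) = Add(Rational(687, 1864), Rational(17463, 1834)) = Rational(16905495, 1709288)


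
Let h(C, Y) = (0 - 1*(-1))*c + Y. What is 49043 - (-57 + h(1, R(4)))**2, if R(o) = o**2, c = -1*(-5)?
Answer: 47747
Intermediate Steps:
c = 5
h(C, Y) = 5 + Y (h(C, Y) = (0 - 1*(-1))*5 + Y = (0 + 1)*5 + Y = 1*5 + Y = 5 + Y)
49043 - (-57 + h(1, R(4)))**2 = 49043 - (-57 + (5 + 4**2))**2 = 49043 - (-57 + (5 + 16))**2 = 49043 - (-57 + 21)**2 = 49043 - 1*(-36)**2 = 49043 - 1*1296 = 49043 - 1296 = 47747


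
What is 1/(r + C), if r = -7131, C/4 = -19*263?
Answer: -1/27119 ≈ -3.6874e-5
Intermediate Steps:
C = -19988 (C = 4*(-19*263) = 4*(-4997) = -19988)
1/(r + C) = 1/(-7131 - 19988) = 1/(-27119) = -1/27119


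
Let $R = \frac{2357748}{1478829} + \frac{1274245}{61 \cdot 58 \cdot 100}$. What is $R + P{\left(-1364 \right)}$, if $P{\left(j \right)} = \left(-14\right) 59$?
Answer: $- \frac{28630176710913}{34880646680} \approx -820.8$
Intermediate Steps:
$P{\left(j \right)} = -826$
$R = \frac{181237446767}{34880646680}$ ($R = 2357748 \cdot \frac{1}{1478829} + \frac{1274245}{3538 \cdot 100} = \frac{785916}{492943} + \frac{1274245}{353800} = \frac{785916}{492943} + 1274245 \cdot \frac{1}{353800} = \frac{785916}{492943} + \frac{254849}{70760} = \frac{181237446767}{34880646680} \approx 5.1959$)
$R + P{\left(-1364 \right)} = \frac{181237446767}{34880646680} - 826 = - \frac{28630176710913}{34880646680}$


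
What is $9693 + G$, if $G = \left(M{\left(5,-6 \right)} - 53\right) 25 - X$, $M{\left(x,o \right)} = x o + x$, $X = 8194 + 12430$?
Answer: $-12881$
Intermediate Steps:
$X = 20624$
$M{\left(x,o \right)} = x + o x$ ($M{\left(x,o \right)} = o x + x = x + o x$)
$G = -22574$ ($G = \left(5 \left(1 - 6\right) - 53\right) 25 - 20624 = \left(5 \left(-5\right) - 53\right) 25 - 20624 = \left(-25 - 53\right) 25 - 20624 = \left(-78\right) 25 - 20624 = -1950 - 20624 = -22574$)
$9693 + G = 9693 - 22574 = -12881$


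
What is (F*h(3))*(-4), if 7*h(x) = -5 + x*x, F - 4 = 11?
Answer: -240/7 ≈ -34.286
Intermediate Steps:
F = 15 (F = 4 + 11 = 15)
h(x) = -5/7 + x²/7 (h(x) = (-5 + x*x)/7 = (-5 + x²)/7 = -5/7 + x²/7)
(F*h(3))*(-4) = (15*(-5/7 + (⅐)*3²))*(-4) = (15*(-5/7 + (⅐)*9))*(-4) = (15*(-5/7 + 9/7))*(-4) = (15*(4/7))*(-4) = (60/7)*(-4) = -240/7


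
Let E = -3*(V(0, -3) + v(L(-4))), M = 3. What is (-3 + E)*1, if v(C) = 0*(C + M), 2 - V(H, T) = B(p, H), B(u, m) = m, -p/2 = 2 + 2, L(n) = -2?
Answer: -9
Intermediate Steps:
p = -8 (p = -2*(2 + 2) = -2*4 = -8)
V(H, T) = 2 - H
v(C) = 0 (v(C) = 0*(C + 3) = 0*(3 + C) = 0)
E = -6 (E = -3*((2 - 1*0) + 0) = -3*((2 + 0) + 0) = -3*(2 + 0) = -3*2 = -6)
(-3 + E)*1 = (-3 - 6)*1 = -9*1 = -9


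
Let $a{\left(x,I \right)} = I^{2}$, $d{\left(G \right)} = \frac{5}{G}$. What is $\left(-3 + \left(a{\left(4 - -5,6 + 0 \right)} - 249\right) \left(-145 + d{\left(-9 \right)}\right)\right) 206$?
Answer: $\frac{19158206}{3} \approx 6.3861 \cdot 10^{6}$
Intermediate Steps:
$\left(-3 + \left(a{\left(4 - -5,6 + 0 \right)} - 249\right) \left(-145 + d{\left(-9 \right)}\right)\right) 206 = \left(-3 + \left(\left(6 + 0\right)^{2} - 249\right) \left(-145 + \frac{5}{-9}\right)\right) 206 = \left(-3 + \left(6^{2} - 249\right) \left(-145 + 5 \left(- \frac{1}{9}\right)\right)\right) 206 = \left(-3 + \left(36 - 249\right) \left(-145 - \frac{5}{9}\right)\right) 206 = \left(-3 - - \frac{93010}{3}\right) 206 = \left(-3 + \frac{93010}{3}\right) 206 = \frac{93001}{3} \cdot 206 = \frac{19158206}{3}$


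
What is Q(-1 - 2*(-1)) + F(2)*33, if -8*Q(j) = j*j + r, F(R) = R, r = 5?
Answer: 261/4 ≈ 65.250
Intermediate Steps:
Q(j) = -5/8 - j²/8 (Q(j) = -(j*j + 5)/8 = -(j² + 5)/8 = -(5 + j²)/8 = -5/8 - j²/8)
Q(-1 - 2*(-1)) + F(2)*33 = (-5/8 - (-1 - 2*(-1))²/8) + 2*33 = (-5/8 - (-1 + 2)²/8) + 66 = (-5/8 - ⅛*1²) + 66 = (-5/8 - ⅛*1) + 66 = (-5/8 - ⅛) + 66 = -¾ + 66 = 261/4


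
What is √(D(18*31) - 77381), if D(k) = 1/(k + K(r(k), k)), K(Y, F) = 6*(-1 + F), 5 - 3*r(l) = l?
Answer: I*√11769650061/390 ≈ 278.17*I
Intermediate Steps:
r(l) = 5/3 - l/3
K(Y, F) = -6 + 6*F
D(k) = 1/(-6 + 7*k) (D(k) = 1/(k + (-6 + 6*k)) = 1/(-6 + 7*k))
√(D(18*31) - 77381) = √(1/(-6 + 7*(18*31)) - 77381) = √(1/(-6 + 7*558) - 77381) = √(1/(-6 + 3906) - 77381) = √(1/3900 - 77381) = √(-301785899/3900) = I*√11769650061/390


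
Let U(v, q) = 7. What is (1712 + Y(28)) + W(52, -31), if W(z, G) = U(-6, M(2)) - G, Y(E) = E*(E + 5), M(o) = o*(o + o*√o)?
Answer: 2674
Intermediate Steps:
M(o) = o*(o + o^(3/2))
Y(E) = E*(5 + E)
W(z, G) = 7 - G
(1712 + Y(28)) + W(52, -31) = (1712 + 28*(5 + 28)) + (7 - 1*(-31)) = (1712 + 28*33) + (7 + 31) = (1712 + 924) + 38 = 2636 + 38 = 2674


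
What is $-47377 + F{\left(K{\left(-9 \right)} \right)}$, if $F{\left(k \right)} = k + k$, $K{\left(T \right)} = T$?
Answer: $-47395$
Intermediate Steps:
$F{\left(k \right)} = 2 k$
$-47377 + F{\left(K{\left(-9 \right)} \right)} = -47377 + 2 \left(-9\right) = -47377 - 18 = -47395$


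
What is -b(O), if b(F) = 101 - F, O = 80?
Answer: -21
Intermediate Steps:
-b(O) = -(101 - 1*80) = -(101 - 80) = -1*21 = -21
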